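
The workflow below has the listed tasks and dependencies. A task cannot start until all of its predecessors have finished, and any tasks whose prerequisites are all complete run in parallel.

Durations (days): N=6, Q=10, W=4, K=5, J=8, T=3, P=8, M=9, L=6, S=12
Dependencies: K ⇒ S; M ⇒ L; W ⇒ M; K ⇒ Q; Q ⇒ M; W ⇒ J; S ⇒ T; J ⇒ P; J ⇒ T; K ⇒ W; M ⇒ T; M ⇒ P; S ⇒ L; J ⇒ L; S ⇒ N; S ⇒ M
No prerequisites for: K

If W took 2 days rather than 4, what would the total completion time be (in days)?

Critical path before the change: K→S→M→P = 5+12+9+8 = 34 giving 34 days.
W has 8 days of float (longest path through it is 26).
The critical path is still K→S→M→P; finish is now 34 days.

34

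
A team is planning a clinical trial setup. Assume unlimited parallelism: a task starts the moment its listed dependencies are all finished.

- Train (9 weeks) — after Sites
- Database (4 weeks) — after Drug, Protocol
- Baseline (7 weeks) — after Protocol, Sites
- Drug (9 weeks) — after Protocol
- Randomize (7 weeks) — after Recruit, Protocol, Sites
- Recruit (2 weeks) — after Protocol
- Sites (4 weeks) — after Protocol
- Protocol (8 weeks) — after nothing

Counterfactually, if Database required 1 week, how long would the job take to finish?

Critical path before the change: Protocol→Drug→Database = 8+9+4 = 21 giving 21 weeks.
Database is on the critical path; changing it to 1 makes that path 18 weeks.
Now Protocol→Sites→Train = 8+4+9 = 21 is longest, so the finish becomes 21 weeks.

21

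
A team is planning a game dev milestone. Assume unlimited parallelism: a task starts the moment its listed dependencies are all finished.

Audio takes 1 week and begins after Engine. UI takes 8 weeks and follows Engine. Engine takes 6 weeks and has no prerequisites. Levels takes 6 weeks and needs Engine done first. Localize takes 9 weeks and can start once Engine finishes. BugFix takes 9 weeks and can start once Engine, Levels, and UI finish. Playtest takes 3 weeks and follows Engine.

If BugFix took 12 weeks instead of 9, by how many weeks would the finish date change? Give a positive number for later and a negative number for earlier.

As given, the longest chain is Engine→UI→BugFix = 6+8+9 = 23, so the finish is 23 weeks.
Since BugFix is critical, the +3 change carries straight to that chain (now 26 weeks).
The critical path is still Engine→UI→BugFix; finish is now 26 weeks.
Change in finish: 26 − 23 = +3 weeks.

3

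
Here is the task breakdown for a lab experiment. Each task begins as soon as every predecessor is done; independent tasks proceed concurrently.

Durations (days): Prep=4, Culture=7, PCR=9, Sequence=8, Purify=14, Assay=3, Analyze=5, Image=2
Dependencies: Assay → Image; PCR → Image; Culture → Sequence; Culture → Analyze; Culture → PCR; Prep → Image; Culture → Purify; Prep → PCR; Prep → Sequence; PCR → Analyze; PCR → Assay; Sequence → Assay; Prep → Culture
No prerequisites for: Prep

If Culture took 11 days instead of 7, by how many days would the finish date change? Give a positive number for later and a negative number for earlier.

The binding path is Prep→Culture→PCR→Assay→Image = 4+7+9+3+2 = 25; finish at 25 days.
Culture lies on that path, so at 11 days the path becomes 29 days.
That remains the longest chain; total 29 days.
Change in finish: 29 − 25 = +4 days.

4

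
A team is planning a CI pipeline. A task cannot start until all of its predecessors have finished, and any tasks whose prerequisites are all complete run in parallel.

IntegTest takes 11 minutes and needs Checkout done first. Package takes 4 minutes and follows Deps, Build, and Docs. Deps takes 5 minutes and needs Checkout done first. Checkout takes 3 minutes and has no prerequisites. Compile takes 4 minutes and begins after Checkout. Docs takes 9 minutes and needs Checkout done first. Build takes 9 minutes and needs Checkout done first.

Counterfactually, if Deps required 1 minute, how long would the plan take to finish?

16

As given, the longest chain is Checkout→Build→Package = 3+9+4 = 16, so the finish is 16 minutes.
Deps has 4 minutes of float (longest path through it is 12).
The critical path is still Checkout→Build→Package; finish is now 16 minutes.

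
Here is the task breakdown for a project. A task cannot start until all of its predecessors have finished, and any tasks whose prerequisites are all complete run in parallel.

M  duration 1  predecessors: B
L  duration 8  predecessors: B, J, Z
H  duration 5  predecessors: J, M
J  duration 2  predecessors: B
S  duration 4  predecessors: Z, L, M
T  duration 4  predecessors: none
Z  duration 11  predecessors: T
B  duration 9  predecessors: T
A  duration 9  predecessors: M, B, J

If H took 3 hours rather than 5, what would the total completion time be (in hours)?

27

Baseline: T→Z→L→S = 4+11+8+4 = 27 → 27 hours.
The longest path through H is only 20 hours, so H has float 7.
The critical path is still T→Z→L→S; finish is now 27 hours.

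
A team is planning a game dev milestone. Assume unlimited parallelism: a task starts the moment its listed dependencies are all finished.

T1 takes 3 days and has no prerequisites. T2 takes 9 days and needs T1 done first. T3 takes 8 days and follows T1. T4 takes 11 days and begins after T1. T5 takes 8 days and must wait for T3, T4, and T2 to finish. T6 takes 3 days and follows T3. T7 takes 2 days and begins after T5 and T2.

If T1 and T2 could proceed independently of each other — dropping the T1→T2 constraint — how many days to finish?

24

Before: longest chain T1→T4→T5→T7 = 3+11+8+2 = 24, finish 24.
Without T1→T2, T2's earliest start moves from 3 to 0.
New critical path: T1→T4→T5→T7 = 3+11+8+2 = 24 ⇒ 24 days.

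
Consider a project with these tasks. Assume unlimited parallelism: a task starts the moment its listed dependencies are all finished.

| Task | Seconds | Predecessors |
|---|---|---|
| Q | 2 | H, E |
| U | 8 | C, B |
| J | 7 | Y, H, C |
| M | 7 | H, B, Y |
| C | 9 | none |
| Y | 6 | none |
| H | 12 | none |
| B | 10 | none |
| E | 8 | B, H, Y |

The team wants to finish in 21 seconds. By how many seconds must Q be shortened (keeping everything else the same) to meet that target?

Current finish: 22 seconds; target: 21.
Q is on every critical path, so each second cut from Q cuts the finish by one (this holds down to a finish of 21).
Need 22 − 21 = 1 second off Q → Q becomes 1 second, finish becomes 21.

1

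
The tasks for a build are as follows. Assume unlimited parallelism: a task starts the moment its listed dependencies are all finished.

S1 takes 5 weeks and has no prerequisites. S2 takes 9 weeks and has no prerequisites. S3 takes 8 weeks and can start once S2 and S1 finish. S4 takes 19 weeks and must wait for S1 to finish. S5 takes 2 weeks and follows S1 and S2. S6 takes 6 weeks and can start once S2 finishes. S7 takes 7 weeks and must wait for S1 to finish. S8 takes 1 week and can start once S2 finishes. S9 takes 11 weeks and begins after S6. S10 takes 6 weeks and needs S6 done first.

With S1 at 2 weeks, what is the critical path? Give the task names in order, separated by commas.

S2, S6, S9

Critical path before the change: S2→S6→S9 = 9+6+11 = 26 giving 26 weeks.
S1 has 2 weeks of float (longest path through it is 24).
No other chain overtakes it, so the finish is 26 weeks.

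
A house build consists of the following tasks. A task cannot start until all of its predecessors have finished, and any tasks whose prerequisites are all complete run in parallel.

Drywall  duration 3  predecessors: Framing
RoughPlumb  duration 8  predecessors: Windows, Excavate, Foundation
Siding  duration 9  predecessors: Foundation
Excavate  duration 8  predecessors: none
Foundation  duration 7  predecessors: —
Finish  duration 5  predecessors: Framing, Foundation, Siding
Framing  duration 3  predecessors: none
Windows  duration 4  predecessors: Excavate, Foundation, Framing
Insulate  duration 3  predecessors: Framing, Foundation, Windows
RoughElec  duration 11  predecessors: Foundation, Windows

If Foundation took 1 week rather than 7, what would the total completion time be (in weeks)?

Baseline: Excavate→Windows→RoughElec = 8+4+11 = 23 → 23 weeks.
Foundation has 1 week of float (longest path through it is 22).
No other chain overtakes it, so the finish is 23 weeks.

23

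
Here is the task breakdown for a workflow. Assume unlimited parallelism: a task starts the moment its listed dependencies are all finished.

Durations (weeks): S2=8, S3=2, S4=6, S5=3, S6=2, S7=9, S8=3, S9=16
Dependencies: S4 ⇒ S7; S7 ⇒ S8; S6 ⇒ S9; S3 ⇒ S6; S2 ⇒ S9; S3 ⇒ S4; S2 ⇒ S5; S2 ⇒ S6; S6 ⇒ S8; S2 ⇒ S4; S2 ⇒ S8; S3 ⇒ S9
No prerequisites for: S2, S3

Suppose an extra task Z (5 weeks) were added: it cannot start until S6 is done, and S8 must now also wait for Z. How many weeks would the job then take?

26

Originally the job takes 26 weeks.
With Z inserted, S8 now waits for max(S2, S7, S6, Z).
New critical path: S2→S4→S7→S8 = 8+6+9+3 = 26 ⇒ 26 weeks.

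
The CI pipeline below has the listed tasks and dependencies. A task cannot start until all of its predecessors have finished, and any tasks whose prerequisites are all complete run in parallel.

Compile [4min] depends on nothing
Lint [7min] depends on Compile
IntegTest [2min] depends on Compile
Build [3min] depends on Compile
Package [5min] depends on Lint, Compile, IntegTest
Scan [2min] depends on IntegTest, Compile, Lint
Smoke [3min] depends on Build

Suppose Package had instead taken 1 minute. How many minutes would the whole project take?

Critical path before the change: Compile→Lint→Package = 4+7+5 = 16 giving 16 minutes.
Since Package is critical, the -4 change carries straight to that chain (now 12 minutes).
Now Compile→Lint→Scan = 4+7+2 = 13 is longest, so the finish becomes 13 minutes.

13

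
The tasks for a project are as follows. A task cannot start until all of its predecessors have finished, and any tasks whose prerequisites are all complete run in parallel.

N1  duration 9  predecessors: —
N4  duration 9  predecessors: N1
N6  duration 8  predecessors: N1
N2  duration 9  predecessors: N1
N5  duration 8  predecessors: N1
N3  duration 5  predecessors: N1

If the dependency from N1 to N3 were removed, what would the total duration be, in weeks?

18

Before: longest chain N1→N2 = 9+9 = 18, finish 18.
Without N1→N3, N3's earliest start moves from 9 to 0.
The longest chain is now N1→N2 = 9+9 = 18, so the project takes 18 weeks.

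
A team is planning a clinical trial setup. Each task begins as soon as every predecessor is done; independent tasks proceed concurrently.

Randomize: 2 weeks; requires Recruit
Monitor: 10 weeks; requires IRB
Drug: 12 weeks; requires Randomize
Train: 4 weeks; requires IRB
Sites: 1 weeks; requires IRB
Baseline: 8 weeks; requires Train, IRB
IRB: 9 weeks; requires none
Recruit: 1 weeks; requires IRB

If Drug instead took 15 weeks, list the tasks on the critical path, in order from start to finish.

IRB, Recruit, Randomize, Drug

Actual critical path: IRB→Recruit→Randomize→Drug = 9+1+2+12 = 24 ⇒ 24 weeks.
Drug lies on that path, so at 15 weeks the path becomes 27 weeks.
The critical path is still IRB→Recruit→Randomize→Drug; finish is now 27 weeks.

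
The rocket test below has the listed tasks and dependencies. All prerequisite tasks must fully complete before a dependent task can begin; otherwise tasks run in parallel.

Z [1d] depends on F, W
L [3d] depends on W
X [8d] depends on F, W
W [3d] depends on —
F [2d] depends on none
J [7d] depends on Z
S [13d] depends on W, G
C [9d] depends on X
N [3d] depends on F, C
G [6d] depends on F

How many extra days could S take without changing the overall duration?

2

Critical path: W→X→C→N = 3+8+9+3 = 23, so the finish is 23 days.
S finishes as early as 21 and must finish by 23.
So S can slip 23 − 21 = 2 days.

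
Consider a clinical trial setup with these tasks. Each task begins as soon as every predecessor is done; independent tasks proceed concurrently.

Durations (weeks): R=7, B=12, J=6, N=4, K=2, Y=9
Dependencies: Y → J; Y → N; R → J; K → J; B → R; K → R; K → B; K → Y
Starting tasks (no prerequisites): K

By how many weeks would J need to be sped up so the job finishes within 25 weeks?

2

Current finish: 27 weeks; target: 25.
J is on every critical path, so each week cut from J cuts the finish by one (this holds down to a finish of 22).
Need 27 − 25 = 2 weeks off J → J becomes 4 weeks, finish becomes 25.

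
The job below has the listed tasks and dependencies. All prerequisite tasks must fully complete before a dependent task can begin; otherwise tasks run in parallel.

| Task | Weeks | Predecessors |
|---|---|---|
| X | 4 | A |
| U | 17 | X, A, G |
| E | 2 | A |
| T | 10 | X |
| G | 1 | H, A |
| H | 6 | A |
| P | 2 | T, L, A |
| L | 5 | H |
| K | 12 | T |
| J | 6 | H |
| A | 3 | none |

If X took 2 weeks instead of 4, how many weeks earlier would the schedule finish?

2

The binding path is A→X→T→K = 3+4+10+12 = 29; finish at 29 weeks.
X is on the critical path; changing it to 2 makes that path 27 weeks.
That remains the longest chain; total 27 weeks.
Change in finish: 27 − 29 = -2 weeks.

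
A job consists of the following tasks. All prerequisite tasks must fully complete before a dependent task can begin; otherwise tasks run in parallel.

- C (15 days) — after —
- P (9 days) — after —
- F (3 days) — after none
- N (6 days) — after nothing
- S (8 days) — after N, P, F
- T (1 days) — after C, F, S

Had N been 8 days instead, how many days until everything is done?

18

Actual critical path: P→S→T = 9+8+1 = 18 ⇒ 18 days.
N is off the critical path — its longest chain is 15 days, giving 3 of slack.
No other chain overtakes it, so the finish is 18 days.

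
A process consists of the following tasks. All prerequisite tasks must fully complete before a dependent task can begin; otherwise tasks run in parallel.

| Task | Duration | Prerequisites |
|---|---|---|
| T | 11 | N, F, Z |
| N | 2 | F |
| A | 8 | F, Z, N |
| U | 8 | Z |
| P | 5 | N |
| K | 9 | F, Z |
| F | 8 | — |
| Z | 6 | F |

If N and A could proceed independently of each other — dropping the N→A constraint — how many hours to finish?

With the dependency in place, F→Z→T = 8+6+11 = 25 sets the finish at 25 hours.
Dropping N→A doesn't change A's earliest start (14); another predecessor still binds.
The longest chain is now F→Z→T = 8+6+11 = 25, so the plan takes 25 hours.

25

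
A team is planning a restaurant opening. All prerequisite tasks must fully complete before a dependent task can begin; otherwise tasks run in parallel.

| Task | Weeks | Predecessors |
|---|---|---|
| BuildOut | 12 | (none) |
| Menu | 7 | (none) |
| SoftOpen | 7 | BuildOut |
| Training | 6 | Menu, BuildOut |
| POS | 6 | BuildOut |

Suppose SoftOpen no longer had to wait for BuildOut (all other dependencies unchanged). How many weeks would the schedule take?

Original critical path: BuildOut→SoftOpen = 12+7 = 19 ⇒ 19 weeks.
Without BuildOut→SoftOpen, SoftOpen's earliest start moves from 12 to 0.
After: BuildOut→Training = 12+6 = 18 → 18 weeks.

18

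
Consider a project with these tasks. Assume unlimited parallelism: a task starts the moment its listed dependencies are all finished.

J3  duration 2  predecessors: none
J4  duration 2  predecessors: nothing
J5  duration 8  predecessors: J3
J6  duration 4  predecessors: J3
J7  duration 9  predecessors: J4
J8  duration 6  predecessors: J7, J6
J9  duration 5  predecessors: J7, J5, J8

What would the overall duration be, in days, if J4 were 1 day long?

The binding path is J4→J7→J8→J9 = 2+9+6+5 = 22; finish at 22 days.
Since J4 is critical, the -1 change carries straight to that chain (now 21 days).
The critical path is still J4→J7→J8→J9; finish is now 21 days.

21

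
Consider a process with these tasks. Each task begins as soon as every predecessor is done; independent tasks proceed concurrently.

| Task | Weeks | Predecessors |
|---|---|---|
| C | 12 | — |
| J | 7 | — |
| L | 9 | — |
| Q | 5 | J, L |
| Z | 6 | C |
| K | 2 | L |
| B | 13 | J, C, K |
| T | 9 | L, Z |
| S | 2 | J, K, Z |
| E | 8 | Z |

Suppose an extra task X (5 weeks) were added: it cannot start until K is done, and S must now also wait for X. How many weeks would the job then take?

27

Originally the job takes 27 weeks.
With X inserted, S now waits for max(J, K, Z, X).
New critical path: C→Z→T = 12+6+9 = 27 ⇒ 27 weeks.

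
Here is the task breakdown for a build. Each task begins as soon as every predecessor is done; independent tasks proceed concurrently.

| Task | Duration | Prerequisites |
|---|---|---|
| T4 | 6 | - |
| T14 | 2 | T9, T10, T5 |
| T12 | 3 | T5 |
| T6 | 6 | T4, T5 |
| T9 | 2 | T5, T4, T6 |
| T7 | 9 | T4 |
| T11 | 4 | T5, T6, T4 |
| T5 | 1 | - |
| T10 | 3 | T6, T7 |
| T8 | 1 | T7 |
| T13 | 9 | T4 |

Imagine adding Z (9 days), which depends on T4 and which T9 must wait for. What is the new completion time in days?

20

Originally the schedule takes 20 days.
With Z inserted, T9 now waits for max(T5, T4, T6, Z).
New critical path: T4→T7→T10→T14 = 6+9+3+2 = 20 ⇒ 20 days.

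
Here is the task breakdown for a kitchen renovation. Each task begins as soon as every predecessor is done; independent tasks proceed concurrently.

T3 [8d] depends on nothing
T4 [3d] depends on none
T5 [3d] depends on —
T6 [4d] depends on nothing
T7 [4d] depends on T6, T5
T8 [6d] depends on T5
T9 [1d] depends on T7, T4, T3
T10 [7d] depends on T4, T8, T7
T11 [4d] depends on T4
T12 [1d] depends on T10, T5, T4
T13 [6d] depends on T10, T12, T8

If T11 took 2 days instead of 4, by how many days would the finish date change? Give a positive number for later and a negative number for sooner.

The binding path is T5→T8→T10→T12→T13 = 3+6+7+1+6 = 23; finish at 23 days.
The longest path through T11 is only 7 days, so T11 has float 16.
The critical path is still T5→T8→T10→T12→T13; finish is now 23 days.
Change in finish: 23 − 23 = +0 days.

0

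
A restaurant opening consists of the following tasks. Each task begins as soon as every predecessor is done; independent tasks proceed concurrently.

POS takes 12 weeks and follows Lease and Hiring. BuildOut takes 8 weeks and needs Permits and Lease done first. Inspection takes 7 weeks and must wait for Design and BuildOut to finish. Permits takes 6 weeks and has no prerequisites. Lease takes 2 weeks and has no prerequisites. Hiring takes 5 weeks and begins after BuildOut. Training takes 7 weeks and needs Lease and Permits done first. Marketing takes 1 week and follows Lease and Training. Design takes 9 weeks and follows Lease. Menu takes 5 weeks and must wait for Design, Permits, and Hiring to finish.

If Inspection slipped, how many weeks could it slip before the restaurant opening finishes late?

10

Permits→BuildOut→Hiring→POS = 6+8+5+12 = 31 sets the makespan at 31 weeks.
The longest chain containing Inspection totals 21 weeks.
Float = 31 − 21 = 10.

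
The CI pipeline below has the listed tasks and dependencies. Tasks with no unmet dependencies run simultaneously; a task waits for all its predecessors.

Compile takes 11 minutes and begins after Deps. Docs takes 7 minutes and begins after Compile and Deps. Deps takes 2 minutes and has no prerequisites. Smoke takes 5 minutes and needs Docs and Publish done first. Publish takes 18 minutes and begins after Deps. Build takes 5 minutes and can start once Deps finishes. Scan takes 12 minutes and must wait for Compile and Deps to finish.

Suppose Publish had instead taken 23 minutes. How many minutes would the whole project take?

Baseline: Deps→Publish→Smoke = 2+18+5 = 25 → 25 minutes.
Publish is on the critical path; changing it to 23 makes that path 30 minutes.
The critical path is still Deps→Publish→Smoke; finish is now 30 minutes.

30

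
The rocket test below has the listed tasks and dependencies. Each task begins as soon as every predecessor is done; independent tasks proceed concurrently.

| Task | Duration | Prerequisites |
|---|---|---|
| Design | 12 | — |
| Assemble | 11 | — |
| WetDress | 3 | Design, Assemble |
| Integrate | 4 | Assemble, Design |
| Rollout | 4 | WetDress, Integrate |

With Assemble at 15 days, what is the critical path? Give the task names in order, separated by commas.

As given, the longest chain is Design→Integrate→Rollout = 12+4+4 = 20, so the finish is 20 days.
Assemble has 1 day of float (longest path through it is 19).
The binding chain switches to Assemble→Integrate→Rollout = 15+4+4 = 23; finish 23 days.

Assemble, Integrate, Rollout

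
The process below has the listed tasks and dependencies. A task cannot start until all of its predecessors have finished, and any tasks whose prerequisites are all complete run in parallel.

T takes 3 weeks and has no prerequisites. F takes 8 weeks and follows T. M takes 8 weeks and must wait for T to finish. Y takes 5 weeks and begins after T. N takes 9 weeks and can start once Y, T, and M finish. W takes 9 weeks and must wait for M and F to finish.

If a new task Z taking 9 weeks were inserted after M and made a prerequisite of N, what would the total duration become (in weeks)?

Originally the schedule takes 20 weeks.
With Z inserted, N now waits for max(Y, T, M, Z).
New critical path: T→M→Z→N = 3+8+9+9 = 29 ⇒ 29 weeks.

29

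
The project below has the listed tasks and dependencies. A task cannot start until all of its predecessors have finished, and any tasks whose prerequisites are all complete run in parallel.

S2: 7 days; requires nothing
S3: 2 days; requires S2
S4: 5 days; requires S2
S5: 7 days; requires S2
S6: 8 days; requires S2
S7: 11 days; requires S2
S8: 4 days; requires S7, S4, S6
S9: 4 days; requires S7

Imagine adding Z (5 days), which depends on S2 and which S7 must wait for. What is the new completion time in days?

Originally the project takes 22 days.
With Z inserted, S7 now waits for max(S2, Z).
New critical path: S2→Z→S7→S8 = 7+5+11+4 = 27 ⇒ 27 days.

27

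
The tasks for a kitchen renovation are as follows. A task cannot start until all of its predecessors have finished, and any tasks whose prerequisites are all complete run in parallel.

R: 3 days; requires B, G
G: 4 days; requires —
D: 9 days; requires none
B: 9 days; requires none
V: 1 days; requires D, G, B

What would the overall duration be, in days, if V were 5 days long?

The binding path is B→R = 9+3 = 12; finish at 12 days.
V has 2 days of float (longest path through it is 10).
New critical path: D→V = 9+5 = 14 ⇒ 14 days.

14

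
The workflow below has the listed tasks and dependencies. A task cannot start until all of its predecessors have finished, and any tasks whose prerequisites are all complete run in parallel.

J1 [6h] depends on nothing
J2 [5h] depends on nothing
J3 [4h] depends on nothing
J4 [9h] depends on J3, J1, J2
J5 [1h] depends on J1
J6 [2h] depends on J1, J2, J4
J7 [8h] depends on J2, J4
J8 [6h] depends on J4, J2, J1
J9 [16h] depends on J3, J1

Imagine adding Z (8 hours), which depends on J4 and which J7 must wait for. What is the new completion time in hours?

31

Originally the project takes 23 hours.
With Z inserted, J7 now waits for max(J2, J4, Z).
New critical path: J1→J4→Z→J7 = 6+9+8+8 = 31 ⇒ 31 hours.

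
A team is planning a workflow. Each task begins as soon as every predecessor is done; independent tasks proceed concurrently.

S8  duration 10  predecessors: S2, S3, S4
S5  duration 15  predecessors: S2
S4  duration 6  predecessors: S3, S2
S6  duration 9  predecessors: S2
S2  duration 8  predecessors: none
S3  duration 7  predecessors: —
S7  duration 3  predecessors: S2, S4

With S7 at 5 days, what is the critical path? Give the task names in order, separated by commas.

Baseline: S2→S4→S8 = 8+6+10 = 24 → 24 days.
S7 is off the critical path — its longest chain is 17 days, giving 7 of slack.
No other chain overtakes it, so the finish is 24 days.

S2, S4, S8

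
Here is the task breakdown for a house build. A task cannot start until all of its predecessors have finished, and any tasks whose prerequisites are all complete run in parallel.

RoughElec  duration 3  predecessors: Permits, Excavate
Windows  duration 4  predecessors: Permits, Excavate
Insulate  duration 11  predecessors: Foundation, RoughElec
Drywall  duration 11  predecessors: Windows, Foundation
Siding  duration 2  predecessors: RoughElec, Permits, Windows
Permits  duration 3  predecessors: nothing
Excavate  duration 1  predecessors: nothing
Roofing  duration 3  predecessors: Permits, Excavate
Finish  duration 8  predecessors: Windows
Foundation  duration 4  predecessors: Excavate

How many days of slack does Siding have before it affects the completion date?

9

The longest chain is Permits→Windows→Drywall = 3+4+11 = 18; overall finish 18 days.
Siding finishes as early as 9 and must finish by 18.
Slack of Siding = 16 − 7 = 9 days.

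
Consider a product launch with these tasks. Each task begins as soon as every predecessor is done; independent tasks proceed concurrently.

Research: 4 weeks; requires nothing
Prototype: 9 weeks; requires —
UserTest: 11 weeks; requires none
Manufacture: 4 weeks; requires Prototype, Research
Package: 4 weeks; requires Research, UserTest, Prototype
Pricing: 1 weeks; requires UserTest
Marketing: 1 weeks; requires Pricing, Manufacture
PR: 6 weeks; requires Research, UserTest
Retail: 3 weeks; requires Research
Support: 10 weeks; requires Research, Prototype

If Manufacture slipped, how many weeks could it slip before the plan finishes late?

5

Prototype→Support = 9+10 = 19 sets the makespan at 19 weeks.
Longest path through Manufacture: 14 weeks (earliest finish 13, latest finish 18).
Slack of Manufacture = 14 − 9 = 5 weeks.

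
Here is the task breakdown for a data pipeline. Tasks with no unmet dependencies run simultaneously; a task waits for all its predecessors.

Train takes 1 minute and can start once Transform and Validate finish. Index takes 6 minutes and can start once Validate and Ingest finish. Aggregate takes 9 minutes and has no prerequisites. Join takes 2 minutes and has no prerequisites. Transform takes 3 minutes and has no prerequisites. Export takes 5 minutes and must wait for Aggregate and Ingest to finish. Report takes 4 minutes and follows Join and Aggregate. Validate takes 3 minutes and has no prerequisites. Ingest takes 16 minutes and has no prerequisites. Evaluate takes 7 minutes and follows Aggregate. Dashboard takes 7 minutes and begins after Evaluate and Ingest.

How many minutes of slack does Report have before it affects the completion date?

The longest chain is Ingest→Dashboard = 16+7 = 23; overall finish 23 minutes.
The longest chain containing Report totals 13 minutes.
Slack of Report = 19 − 9 = 10 minutes.

10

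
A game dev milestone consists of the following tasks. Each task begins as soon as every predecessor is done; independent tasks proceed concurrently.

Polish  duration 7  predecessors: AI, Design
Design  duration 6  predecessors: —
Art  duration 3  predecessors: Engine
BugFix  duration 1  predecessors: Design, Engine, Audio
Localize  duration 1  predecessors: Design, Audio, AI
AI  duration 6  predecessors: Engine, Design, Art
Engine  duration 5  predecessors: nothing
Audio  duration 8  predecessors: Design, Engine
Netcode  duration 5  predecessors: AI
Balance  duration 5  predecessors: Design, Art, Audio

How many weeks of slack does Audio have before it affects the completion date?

2

Critical path: Engine→Art→AI→Polish = 5+3+6+7 = 21, so the finish is 21 weeks.
The longest chain containing Audio totals 19 weeks.
So Audio can slip 16 − 14 = 2 weeks.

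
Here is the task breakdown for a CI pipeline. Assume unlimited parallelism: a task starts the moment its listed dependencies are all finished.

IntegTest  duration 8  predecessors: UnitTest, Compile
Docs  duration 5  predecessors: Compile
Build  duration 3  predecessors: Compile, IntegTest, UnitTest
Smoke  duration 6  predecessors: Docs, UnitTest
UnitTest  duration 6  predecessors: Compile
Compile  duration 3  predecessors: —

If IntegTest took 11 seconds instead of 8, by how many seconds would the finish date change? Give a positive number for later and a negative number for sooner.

3

Actual critical path: Compile→UnitTest→IntegTest→Build = 3+6+8+3 = 20 ⇒ 20 seconds.
Since IntegTest is critical, the +3 change carries straight to that chain (now 23 seconds).
The critical path is still Compile→UnitTest→IntegTest→Build; finish is now 23 seconds.
Change in finish: 23 − 20 = +3 seconds.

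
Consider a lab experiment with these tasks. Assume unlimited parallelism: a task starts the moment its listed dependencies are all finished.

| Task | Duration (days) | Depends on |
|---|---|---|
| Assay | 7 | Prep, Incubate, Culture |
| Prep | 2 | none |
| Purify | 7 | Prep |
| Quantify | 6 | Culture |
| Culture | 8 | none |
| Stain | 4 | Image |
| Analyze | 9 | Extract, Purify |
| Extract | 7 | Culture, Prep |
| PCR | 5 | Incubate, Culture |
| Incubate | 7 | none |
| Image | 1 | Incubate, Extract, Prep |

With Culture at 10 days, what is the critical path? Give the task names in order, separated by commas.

Culture, Extract, Analyze

Baseline: Culture→Extract→Analyze = 8+7+9 = 24 → 24 days.
Culture is on the critical path; changing it to 10 makes that path 26 days.
That remains the longest chain; total 26 days.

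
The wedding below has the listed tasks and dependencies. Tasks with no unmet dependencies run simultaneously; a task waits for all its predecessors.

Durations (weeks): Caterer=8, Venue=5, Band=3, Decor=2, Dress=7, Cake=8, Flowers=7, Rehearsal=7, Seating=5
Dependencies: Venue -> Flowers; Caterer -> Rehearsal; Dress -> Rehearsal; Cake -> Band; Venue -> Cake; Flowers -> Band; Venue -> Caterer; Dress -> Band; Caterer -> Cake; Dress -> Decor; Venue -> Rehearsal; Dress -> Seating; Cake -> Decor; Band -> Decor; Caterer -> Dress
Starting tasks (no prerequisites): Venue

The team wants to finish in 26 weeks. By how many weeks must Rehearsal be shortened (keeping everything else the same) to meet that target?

Current finish: 27 weeks; target: 26.
Rehearsal is on every critical path, so each week cut from Rehearsal cuts the finish by one (this holds down to a finish of 26).
Need 27 − 26 = 1 week off Rehearsal → Rehearsal becomes 6 weeks, finish becomes 26.

1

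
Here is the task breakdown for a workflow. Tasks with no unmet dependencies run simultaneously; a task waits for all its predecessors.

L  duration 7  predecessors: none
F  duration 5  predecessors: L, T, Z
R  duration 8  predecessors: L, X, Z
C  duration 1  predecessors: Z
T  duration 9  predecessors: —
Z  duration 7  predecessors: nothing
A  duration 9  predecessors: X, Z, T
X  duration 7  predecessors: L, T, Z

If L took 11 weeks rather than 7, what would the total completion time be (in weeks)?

Baseline: T→X→A = 9+7+9 = 25 → 25 weeks.
L has 2 weeks of float (longest path through it is 23).
The binding chain switches to L→X→A = 11+7+9 = 27; finish 27 weeks.

27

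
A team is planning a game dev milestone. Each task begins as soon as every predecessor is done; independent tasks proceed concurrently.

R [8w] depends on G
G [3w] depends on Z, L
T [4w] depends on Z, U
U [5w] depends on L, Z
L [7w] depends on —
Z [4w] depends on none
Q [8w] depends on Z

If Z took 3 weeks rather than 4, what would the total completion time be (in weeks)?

18

Baseline: L→G→R = 7+3+8 = 18 → 18 weeks.
Z has 3 weeks of float (longest path through it is 15).
That remains the longest chain; total 18 weeks.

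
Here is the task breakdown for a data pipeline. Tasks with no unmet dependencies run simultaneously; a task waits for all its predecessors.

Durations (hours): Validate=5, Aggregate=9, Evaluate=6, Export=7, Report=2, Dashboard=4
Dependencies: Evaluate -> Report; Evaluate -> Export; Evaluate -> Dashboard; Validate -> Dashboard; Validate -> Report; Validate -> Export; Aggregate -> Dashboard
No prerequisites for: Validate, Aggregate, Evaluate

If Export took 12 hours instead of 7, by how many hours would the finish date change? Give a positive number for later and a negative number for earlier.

Baseline: Evaluate→Export = 6+7 = 13 → 13 hours.
Export lies on that path, so at 12 hours the path becomes 18 hours.
No other chain overtakes it, so the finish is 18 hours.
Change in finish: 18 − 13 = +5 hours.

5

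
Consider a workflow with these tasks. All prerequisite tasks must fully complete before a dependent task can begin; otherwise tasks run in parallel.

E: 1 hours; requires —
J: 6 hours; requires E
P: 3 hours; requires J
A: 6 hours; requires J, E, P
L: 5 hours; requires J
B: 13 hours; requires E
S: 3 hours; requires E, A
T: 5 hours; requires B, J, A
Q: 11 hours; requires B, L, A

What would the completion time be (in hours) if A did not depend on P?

25

Before: longest chain E→J→P→A→Q = 1+6+3+6+11 = 27, finish 27.
Without P→A, A's earliest start moves from 10 to 7.
The longest chain is now E→B→Q = 1+13+11 = 25, so the workflow takes 25 hours.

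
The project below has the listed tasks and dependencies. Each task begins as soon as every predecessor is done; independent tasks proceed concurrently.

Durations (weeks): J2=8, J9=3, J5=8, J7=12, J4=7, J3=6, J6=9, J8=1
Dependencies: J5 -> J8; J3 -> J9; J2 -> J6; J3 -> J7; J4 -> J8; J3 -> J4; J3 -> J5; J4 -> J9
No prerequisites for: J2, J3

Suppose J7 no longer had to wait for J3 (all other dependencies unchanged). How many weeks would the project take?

17

Before: longest chain J3→J7 = 6+12 = 18, finish 18.
Without J3→J7, J7's earliest start moves from 6 to 0.
The longest chain is now J2→J6 = 8+9 = 17, so the project takes 17 weeks.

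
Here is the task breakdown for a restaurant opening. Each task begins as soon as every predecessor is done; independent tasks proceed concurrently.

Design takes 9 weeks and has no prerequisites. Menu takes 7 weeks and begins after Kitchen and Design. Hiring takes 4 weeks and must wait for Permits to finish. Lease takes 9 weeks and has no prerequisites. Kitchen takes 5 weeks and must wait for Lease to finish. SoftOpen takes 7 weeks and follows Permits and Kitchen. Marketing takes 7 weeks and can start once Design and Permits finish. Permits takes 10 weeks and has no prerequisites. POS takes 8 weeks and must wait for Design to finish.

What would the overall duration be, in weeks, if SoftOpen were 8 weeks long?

Actual critical path: Lease→Kitchen→SoftOpen = 9+5+7 = 21 ⇒ 21 weeks.
SoftOpen is on the critical path; changing it to 8 makes that path 22 weeks.
No other chain overtakes it, so the finish is 22 weeks.

22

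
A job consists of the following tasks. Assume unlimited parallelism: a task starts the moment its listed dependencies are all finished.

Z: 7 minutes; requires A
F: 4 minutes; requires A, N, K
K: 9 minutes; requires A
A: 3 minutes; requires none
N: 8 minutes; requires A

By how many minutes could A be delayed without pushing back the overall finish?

0

Critical path: A→K→F = 3+9+4 = 16, so the finish is 16 minutes.
The longest chain containing A totals 16 minutes.
Slack of A = 0 − 0 = 0 minutes.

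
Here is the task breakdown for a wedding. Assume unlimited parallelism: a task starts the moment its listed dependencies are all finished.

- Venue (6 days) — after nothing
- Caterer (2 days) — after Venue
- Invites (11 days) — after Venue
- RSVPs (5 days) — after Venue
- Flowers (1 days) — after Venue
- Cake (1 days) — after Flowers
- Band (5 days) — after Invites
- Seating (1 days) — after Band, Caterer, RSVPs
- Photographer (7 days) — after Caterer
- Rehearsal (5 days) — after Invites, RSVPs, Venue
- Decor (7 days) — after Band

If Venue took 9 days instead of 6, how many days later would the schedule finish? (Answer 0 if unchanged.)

3

The binding path is Venue→Invites→Band→Decor = 6+11+5+7 = 29; finish at 29 days.
Venue is on the critical path; changing it to 9 makes that path 32 days.
The critical path is still Venue→Invites→Band→Decor; finish is now 32 days.
Change in finish: 32 − 29 = +3 days.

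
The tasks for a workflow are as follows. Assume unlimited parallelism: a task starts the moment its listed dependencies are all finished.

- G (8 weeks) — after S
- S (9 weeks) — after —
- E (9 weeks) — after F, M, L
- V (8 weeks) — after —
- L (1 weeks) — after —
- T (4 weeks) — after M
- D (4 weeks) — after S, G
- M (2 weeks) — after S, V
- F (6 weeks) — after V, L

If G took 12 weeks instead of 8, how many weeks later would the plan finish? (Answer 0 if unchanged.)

2

Baseline: V→F→E = 8+6+9 = 23 → 23 weeks.
G has 2 weeks of float (longest path through it is 21).
The binding chain switches to S→G→D = 9+12+4 = 25; finish 25 weeks.
Change in finish: 25 − 23 = +2 weeks.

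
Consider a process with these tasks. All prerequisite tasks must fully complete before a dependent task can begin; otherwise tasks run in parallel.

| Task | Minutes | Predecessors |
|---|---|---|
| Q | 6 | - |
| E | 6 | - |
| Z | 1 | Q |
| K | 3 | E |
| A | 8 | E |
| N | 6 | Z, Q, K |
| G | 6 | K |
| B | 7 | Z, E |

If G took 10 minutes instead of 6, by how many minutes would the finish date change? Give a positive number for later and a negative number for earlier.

Baseline: E→K→G = 6+3+6 = 15 → 15 minutes.
G is on the critical path; changing it to 10 makes that path 19 minutes.
The critical path is still E→K→G; finish is now 19 minutes.
Change in finish: 19 − 15 = +4 minutes.

4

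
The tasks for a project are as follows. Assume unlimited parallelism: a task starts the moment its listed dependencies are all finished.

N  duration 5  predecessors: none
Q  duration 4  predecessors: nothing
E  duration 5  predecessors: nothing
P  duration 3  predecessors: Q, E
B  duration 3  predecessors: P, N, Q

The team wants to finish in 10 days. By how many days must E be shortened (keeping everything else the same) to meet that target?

1

Current finish: 11 days; target: 10.
E is on every critical path, so each day cut from E cuts the finish by one (this holds down to a finish of 10).
Need 11 − 10 = 1 day off E → E becomes 4 days, finish becomes 10.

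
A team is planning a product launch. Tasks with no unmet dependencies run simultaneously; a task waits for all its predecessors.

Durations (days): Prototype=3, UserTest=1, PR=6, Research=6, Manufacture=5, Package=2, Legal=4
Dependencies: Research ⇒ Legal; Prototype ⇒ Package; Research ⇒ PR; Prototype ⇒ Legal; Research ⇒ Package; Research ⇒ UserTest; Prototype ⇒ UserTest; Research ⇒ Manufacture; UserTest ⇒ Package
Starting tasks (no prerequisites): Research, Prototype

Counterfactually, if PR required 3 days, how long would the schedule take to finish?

Baseline: Research→PR = 6+6 = 12 → 12 days.
PR is on the critical path; changing it to 3 makes that path 9 days.
Now Research→Manufacture = 6+5 = 11 is longest, so the finish becomes 11 days.

11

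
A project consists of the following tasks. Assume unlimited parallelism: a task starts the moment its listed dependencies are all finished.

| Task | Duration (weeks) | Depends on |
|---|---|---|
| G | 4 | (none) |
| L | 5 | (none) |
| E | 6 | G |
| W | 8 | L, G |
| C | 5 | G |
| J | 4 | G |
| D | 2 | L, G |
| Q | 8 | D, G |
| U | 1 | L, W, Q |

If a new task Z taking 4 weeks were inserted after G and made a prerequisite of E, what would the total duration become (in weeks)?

16

Originally the project takes 16 weeks.
With Z inserted, E now waits for max(G, Z).
New critical path: L→D→Q→U = 5+2+8+1 = 16 ⇒ 16 weeks.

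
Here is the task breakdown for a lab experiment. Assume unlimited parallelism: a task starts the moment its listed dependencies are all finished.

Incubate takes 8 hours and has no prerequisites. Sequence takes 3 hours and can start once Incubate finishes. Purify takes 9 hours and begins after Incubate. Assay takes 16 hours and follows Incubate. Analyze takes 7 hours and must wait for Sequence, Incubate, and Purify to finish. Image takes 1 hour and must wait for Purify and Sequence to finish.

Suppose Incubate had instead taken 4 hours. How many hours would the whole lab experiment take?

Critical path before the change: Incubate→Purify→Analyze = 8+9+7 = 24 giving 24 hours.
Incubate lies on that path, so at 4 hours the path becomes 20 hours.
That remains the longest chain; total 20 hours.

20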